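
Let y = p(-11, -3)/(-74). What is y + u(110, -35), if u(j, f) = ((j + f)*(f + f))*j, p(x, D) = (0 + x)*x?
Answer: -42735121/74 ≈ -5.7750e+5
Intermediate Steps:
p(x, D) = x² (p(x, D) = x*x = x²)
u(j, f) = 2*f*j*(f + j) (u(j, f) = ((f + j)*(2*f))*j = (2*f*(f + j))*j = 2*f*j*(f + j))
y = -121/74 (y = (-11)²/(-74) = 121*(-1/74) = -121/74 ≈ -1.6351)
y + u(110, -35) = -121/74 + 2*(-35)*110*(-35 + 110) = -121/74 + 2*(-35)*110*75 = -121/74 - 577500 = -42735121/74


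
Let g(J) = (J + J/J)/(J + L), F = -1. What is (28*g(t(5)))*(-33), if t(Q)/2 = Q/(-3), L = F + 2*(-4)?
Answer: -6468/37 ≈ -174.81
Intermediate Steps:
L = -9 (L = -1 + 2*(-4) = -1 - 8 = -9)
t(Q) = -2*Q/3 (t(Q) = 2*(Q/(-3)) = 2*(Q*(-⅓)) = 2*(-Q/3) = -2*Q/3)
g(J) = (1 + J)/(-9 + J) (g(J) = (J + J/J)/(J - 9) = (J + 1)/(-9 + J) = (1 + J)/(-9 + J))
(28*g(t(5)))*(-33) = (28*((1 - ⅔*5)/(-9 - ⅔*5)))*(-33) = (28*((1 - 10/3)/(-9 - 10/3)))*(-33) = (28*(-7/3/(-37/3)))*(-33) = (28*(-3/37*(-7/3)))*(-33) = (28*(7/37))*(-33) = (196/37)*(-33) = -6468/37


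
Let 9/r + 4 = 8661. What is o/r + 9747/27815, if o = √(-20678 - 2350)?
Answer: 9747/27815 + 17314*I*√5757/9 ≈ 0.35042 + 1.4597e+5*I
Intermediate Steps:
r = 9/8657 (r = 9/(-4 + 8661) = 9/8657 ≈ 0.0010396)
o = 2*I*√5757 (o = √(-23028) = 2*I*√5757 ≈ 151.75*I)
o/r + 9747/27815 = (2*I*√5757)/(9/8657) + 9747/27815 = (2*I*√5757)*(8657/9) + 9747*(1/27815) = 17314*I*√5757/9 + 9747/27815 = 9747/27815 + 17314*I*√5757/9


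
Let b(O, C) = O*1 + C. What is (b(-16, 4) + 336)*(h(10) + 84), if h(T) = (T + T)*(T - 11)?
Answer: 20736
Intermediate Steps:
b(O, C) = C + O (b(O, C) = O + C = C + O)
h(T) = 2*T*(-11 + T) (h(T) = (2*T)*(-11 + T) = 2*T*(-11 + T))
(b(-16, 4) + 336)*(h(10) + 84) = ((4 - 16) + 336)*(2*10*(-11 + 10) + 84) = (-12 + 336)*(2*10*(-1) + 84) = 324*(-20 + 84) = 324*64 = 20736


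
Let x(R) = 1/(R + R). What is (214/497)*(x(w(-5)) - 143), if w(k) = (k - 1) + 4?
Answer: -61311/994 ≈ -61.681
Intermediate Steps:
w(k) = 3 + k (w(k) = (-1 + k) + 4 = 3 + k)
x(R) = 1/(2*R)
(214/497)*(x(w(-5)) - 143) = (214/497)*(1/(2*(3 - 5)) - 143) = (214*(1/497))*((½)/(-2) - 143) = 214*((½)*(-½) - 143)/497 = 214*(-¼ - 143)/497 = (214/497)*(-573/4) = -61311/994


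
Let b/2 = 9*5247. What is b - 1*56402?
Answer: 38044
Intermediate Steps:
b = 94446 (b = 2*(9*5247) = 2*47223 = 94446)
b - 1*56402 = 94446 - 1*56402 = 94446 - 56402 = 38044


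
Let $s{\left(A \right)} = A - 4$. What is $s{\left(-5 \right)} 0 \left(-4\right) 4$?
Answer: $0$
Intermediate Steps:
$s{\left(A \right)} = -4 + A$
$s{\left(-5 \right)} 0 \left(-4\right) 4 = \left(-4 - 5\right) 0 \left(-4\right) 4 = \left(-9\right) 0 \cdot 4 = 0 \cdot 4 = 0$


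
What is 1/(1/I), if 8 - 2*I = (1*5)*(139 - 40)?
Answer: -487/2 ≈ -243.50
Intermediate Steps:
I = -487/2 (I = 4 - 1*5*(139 - 40)/2 = 4 - 5*99/2 = 4 - 1/2*495 = 4 - 495/2 = -487/2 ≈ -243.50)
1/(1/I) = 1/(1/(-487/2)) = 1/(-2/487) = -487/2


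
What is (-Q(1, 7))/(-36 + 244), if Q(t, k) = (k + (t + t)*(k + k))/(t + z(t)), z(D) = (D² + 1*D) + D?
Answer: -35/832 ≈ -0.042067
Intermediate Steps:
z(D) = D² + 2*D (z(D) = (D² + D) + D = (D + D²) + D = D² + 2*D)
Q(t, k) = (k + 4*k*t)/(t + t*(2 + t)) (Q(t, k) = (k + (t + t)*(k + k))/(t + t*(2 + t)) = (k + (2*t)*(2*k))/(t + t*(2 + t)) = (k + 4*k*t)/(t + t*(2 + t)))
(-Q(1, 7))/(-36 + 244) = (-7*(1 + 4*1)/(1*(3 + 1)))/(-36 + 244) = -7*(1 + 4)/4/208 = -7*5/4*(1/208) = -1*35/4*(1/208) = -35/4*1/208 = -35/832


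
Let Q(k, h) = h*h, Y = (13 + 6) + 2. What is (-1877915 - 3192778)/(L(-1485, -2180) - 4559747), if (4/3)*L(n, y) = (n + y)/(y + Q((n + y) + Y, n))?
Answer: 8936771888148/8036262265891 ≈ 1.1121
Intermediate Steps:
Y = 21 (Y = 19 + 2 = 21)
Q(k, h) = h²
L(n, y) = 3*(n + y)/(4*(y + n²)) (L(n, y) = 3*((n + y)/(y + n²))/4 = 3*(n + y)/(4*(y + n²)))
(-1877915 - 3192778)/(L(-1485, -2180) - 4559747) = (-1877915 - 3192778)/(3*(-1485 - 2180)/(4*(-2180 + (-1485)²)) - 4559747) = -5070693/((¾)*(-3665)/(-2180 + 2205225) - 4559747) = -5070693/((¾)*(-3665)/2203045 - 4559747) = -5070693/((¾)*(1/2203045)*(-3665) - 4559747) = -5070693/(-2199/1762436 - 4559747) = -5070693/(-8036262265891/1762436) = -5070693*(-1762436/8036262265891) = 8936771888148/8036262265891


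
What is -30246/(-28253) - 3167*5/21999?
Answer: 217995499/621537747 ≈ 0.35074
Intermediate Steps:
-30246/(-28253) - 3167*5/21999 = -30246*(-1/28253) - 15835*1/21999 = 30246/28253 - 15835/21999 = 217995499/621537747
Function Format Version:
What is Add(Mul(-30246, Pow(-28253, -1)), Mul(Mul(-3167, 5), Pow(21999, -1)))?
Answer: Rational(217995499, 621537747) ≈ 0.35074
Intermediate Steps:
Add(Mul(-30246, Pow(-28253, -1)), Mul(Mul(-3167, 5), Pow(21999, -1))) = Add(Mul(-30246, Rational(-1, 28253)), Mul(-15835, Rational(1, 21999))) = Add(Rational(30246, 28253), Rational(-15835, 21999)) = Rational(217995499, 621537747)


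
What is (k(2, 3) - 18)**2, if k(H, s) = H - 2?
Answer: 324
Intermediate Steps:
k(H, s) = -2 + H
(k(2, 3) - 18)**2 = ((-2 + 2) - 18)**2 = (0 - 18)**2 = (-18)**2 = 324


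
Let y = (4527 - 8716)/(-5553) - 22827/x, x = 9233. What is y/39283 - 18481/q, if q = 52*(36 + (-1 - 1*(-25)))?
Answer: -1772493024505367/299233667388240 ≈ -5.9234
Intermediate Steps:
y = -12583042/7324407 (y = (4527 - 8716)/(-5553) - 22827/9233 = -4189*(-1/5553) - 22827*1/9233 = 4189/5553 - 3261/1319 = -12583042/7324407 ≈ -1.7180)
q = 3120 (q = 52*(36 + (-1 + 25)) = 52*(36 + 24) = 52*60 = 3120)
y/39283 - 18481/q = -12583042/7324407/39283 - 18481/3120 = -12583042/7324407*1/39283 - 18481*1/3120 = -12583042/287724680181 - 18481/3120 = -1772493024505367/299233667388240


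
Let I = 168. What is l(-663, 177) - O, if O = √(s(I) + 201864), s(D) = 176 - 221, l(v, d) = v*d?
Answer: -117351 - √201819 ≈ -1.1780e+5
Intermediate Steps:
l(v, d) = d*v
s(D) = -45
O = √201819 (O = √(-45 + 201864) = √201819 ≈ 449.24)
l(-663, 177) - O = 177*(-663) - √201819 = -117351 - √201819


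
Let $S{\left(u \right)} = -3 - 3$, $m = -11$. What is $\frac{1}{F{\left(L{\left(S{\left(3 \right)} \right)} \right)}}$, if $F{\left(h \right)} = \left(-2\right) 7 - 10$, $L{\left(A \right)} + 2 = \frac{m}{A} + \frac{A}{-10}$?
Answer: $- \frac{1}{24} \approx -0.041667$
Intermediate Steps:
$S{\left(u \right)} = -6$
$L{\left(A \right)} = -2 - \frac{11}{A} - \frac{A}{10}$ ($L{\left(A \right)} = -2 + \left(- \frac{11}{A} + \frac{A}{-10}\right) = -2 + \left(- \frac{11}{A} + A \left(- \frac{1}{10}\right)\right) = -2 - \left(\frac{11}{A} + \frac{A}{10}\right) = -2 - \frac{11}{A} - \frac{A}{10}$)
$F{\left(h \right)} = -24$ ($F{\left(h \right)} = -14 - 10 = -24$)
$\frac{1}{F{\left(L{\left(S{\left(3 \right)} \right)} \right)}} = \frac{1}{-24} = - \frac{1}{24}$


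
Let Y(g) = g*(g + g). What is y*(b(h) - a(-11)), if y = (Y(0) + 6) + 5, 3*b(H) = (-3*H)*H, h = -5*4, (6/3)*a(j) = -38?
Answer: -4191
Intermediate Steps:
a(j) = -19 (a(j) = (½)*(-38) = -19)
h = -20
Y(g) = 2*g² (Y(g) = g*(2*g) = 2*g²)
b(H) = -H² (b(H) = ((-3*H)*H)/3 = (-3*H²)/3 = -H²)
y = 11 (y = (2*0² + 6) + 5 = (2*0 + 6) + 5 = (0 + 6) + 5 = 6 + 5 = 11)
y*(b(h) - a(-11)) = 11*(-1*(-20)² - 1*(-19)) = 11*(-1*400 + 19) = 11*(-400 + 19) = 11*(-381) = -4191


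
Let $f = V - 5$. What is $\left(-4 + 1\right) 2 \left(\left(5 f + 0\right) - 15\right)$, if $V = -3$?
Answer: $330$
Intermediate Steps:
$f = -8$ ($f = -3 - 5 = -8$)
$\left(-4 + 1\right) 2 \left(\left(5 f + 0\right) - 15\right) = \left(-4 + 1\right) 2 \left(\left(5 \left(-8\right) + 0\right) - 15\right) = \left(-3\right) 2 \left(\left(-40 + 0\right) - 15\right) = - 6 \left(-40 - 15\right) = \left(-6\right) \left(-55\right) = 330$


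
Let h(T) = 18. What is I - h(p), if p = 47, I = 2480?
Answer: 2462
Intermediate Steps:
I - h(p) = 2480 - 1*18 = 2480 - 18 = 2462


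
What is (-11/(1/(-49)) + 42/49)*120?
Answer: 453480/7 ≈ 64783.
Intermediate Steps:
(-11/(1/(-49)) + 42/49)*120 = (-11/(-1/49) + 42*(1/49))*120 = (-11*(-49) + 6/7)*120 = (539 + 6/7)*120 = (3779/7)*120 = 453480/7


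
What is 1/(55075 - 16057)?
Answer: 1/39018 ≈ 2.5629e-5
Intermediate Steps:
1/(55075 - 16057) = 1/39018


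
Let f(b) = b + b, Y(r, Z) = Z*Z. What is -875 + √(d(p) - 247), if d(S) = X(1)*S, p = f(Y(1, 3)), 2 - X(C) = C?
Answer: -875 + I*√229 ≈ -875.0 + 15.133*I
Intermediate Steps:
X(C) = 2 - C
Y(r, Z) = Z²
f(b) = 2*b
p = 18 (p = 2*3² = 2*9 = 18)
d(S) = S (d(S) = (2 - 1*1)*S = (2 - 1)*S = 1*S = S)
-875 + √(d(p) - 247) = -875 + √(18 - 247) = -875 + √(-229) = -875 + I*√229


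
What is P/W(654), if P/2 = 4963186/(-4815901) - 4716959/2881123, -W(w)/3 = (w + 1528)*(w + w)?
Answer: 12338652300979/19800303381934252044 ≈ 6.2315e-7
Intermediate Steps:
W(w) = -6*w*(1528 + w) (W(w) = -3*(w + 1528)*(w + w) = -3*(1528 + w)*2*w = -6*w*(1528 + w))
P = -74031913805874/13875203136823 (P = 2*(4963186/(-4815901) - 4716959/2881123) = 2*(4963186*(-1/4815901) - 4716959*1/2881123) = 2*(-4963186/4815901 - 4716959/2881123) = 2*(-37015956902937/13875203136823) = -74031913805874/13875203136823 ≈ -5.3356)
P/W(654) = -74031913805874*(-1/(3924*(1528 + 654)))/13875203136823 = -74031913805874/(13875203136823*((-6*654*2182))) = -74031913805874/13875203136823/(-8562168) = -74031913805874/13875203136823*(-1/8562168) = 12338652300979/19800303381934252044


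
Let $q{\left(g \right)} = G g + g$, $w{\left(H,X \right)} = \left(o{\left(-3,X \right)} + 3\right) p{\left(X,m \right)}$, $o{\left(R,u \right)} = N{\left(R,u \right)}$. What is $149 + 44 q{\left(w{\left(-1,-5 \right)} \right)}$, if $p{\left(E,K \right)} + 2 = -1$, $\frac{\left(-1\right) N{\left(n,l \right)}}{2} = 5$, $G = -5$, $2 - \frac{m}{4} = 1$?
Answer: $-3547$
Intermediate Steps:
$m = 4$ ($m = 8 - 4 = 4$)
$N{\left(n,l \right)} = -10$ ($N{\left(n,l \right)} = \left(-2\right) 5 = -10$)
$o{\left(R,u \right)} = -10$
$p{\left(E,K \right)} = -3$ ($p{\left(E,K \right)} = -2 - 1 = -3$)
$w{\left(H,X \right)} = 21$ ($w{\left(H,X \right)} = \left(-10 + 3\right) \left(-3\right) = \left(-7\right) \left(-3\right) = 21$)
$q{\left(g \right)} = - 4 g$ ($q{\left(g \right)} = - 5 g + g = - 4 g$)
$149 + 44 q{\left(w{\left(-1,-5 \right)} \right)} = 149 + 44 \left(\left(-4\right) 21\right) = 149 + 44 \left(-84\right) = 149 - 3696 = -3547$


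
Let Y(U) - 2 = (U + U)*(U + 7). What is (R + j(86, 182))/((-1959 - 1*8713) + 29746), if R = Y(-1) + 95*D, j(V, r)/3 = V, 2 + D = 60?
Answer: 2879/9537 ≈ 0.30188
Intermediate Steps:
D = 58 (D = -2 + 60 = 58)
Y(U) = 2 + 2*U*(7 + U) (Y(U) = 2 + (U + U)*(U + 7) = 2 + (2*U)*(7 + U) = 2 + 2*U*(7 + U))
j(V, r) = 3*V
R = 5500 (R = (2 + 2*(-1)² + 14*(-1)) + 95*58 = (2 + 2*1 - 14) + 5510 = (2 + 2 - 14) + 5510 = -10 + 5510 = 5500)
(R + j(86, 182))/((-1959 - 1*8713) + 29746) = (5500 + 3*86)/((-1959 - 1*8713) + 29746) = (5500 + 258)/((-1959 - 8713) + 29746) = 5758/(-10672 + 29746) = 5758/19074 = 5758*(1/19074) = 2879/9537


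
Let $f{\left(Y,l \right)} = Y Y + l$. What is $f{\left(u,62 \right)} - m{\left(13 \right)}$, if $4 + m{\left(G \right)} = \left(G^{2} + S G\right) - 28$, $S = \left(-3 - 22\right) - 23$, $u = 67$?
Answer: $5038$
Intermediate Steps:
$f{\left(Y,l \right)} = l + Y^{2}$ ($f{\left(Y,l \right)} = Y^{2} + l = l + Y^{2}$)
$S = -48$ ($S = -25 - 23 = -48$)
$m{\left(G \right)} = -32 + G^{2} - 48 G$ ($m{\left(G \right)} = -4 - \left(28 - G^{2} + 48 G\right) = -32 + G^{2} - 48 G$)
$f{\left(u,62 \right)} - m{\left(13 \right)} = \left(62 + 67^{2}\right) - \left(-32 + 13^{2} - 624\right) = \left(62 + 4489\right) - \left(-32 + 169 - 624\right) = 4551 - -487 = 4551 + 487 = 5038$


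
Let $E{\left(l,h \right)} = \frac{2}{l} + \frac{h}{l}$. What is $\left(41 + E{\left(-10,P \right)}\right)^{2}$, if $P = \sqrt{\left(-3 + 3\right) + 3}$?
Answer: $\frac{\left(408 - \sqrt{3}\right)^{2}}{100} \approx 1650.5$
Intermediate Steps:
$P = \sqrt{3}$ ($P = \sqrt{0 + 3} = \sqrt{3} \approx 1.732$)
$\left(41 + E{\left(-10,P \right)}\right)^{2} = \left(41 + \frac{2 + \sqrt{3}}{-10}\right)^{2} = \left(41 - \frac{2 + \sqrt{3}}{10}\right)^{2} = \left(41 - \left(\frac{1}{5} + \frac{\sqrt{3}}{10}\right)\right)^{2} = \left(\frac{204}{5} - \frac{\sqrt{3}}{10}\right)^{2}$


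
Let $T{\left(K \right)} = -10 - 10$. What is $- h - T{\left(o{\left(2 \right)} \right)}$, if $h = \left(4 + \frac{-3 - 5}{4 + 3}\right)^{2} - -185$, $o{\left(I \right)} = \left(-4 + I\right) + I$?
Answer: $- \frac{8485}{49} \approx -173.16$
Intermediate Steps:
$o{\left(I \right)} = -4 + 2 I$
$h = \frac{9465}{49}$ ($h = \left(4 - \frac{8}{7}\right)^{2} + 185 = \left(\frac{20}{7}\right)^{2} + 185 = \frac{400}{49} + 185 = \frac{9465}{49} \approx 193.16$)
$T{\left(K \right)} = -20$
$- h - T{\left(o{\left(2 \right)} \right)} = \left(-1\right) \frac{9465}{49} - -20 = - \frac{9465}{49} + 20 = - \frac{8485}{49}$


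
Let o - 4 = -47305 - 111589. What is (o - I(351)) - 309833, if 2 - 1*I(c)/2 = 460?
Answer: -467807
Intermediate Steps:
I(c) = -916 (I(c) = 4 - 2*460 = 4 - 920 = -916)
o = -158890 (o = 4 + (-47305 - 111589) = 4 - 158894 = -158890)
(o - I(351)) - 309833 = (-158890 - 1*(-916)) - 309833 = (-158890 + 916) - 309833 = -157974 - 309833 = -467807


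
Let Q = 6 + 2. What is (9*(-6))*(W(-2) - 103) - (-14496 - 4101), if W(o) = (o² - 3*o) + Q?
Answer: 23187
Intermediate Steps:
Q = 8
W(o) = 8 + o² - 3*o (W(o) = (o² - 3*o) + 8 = 8 + o² - 3*o)
(9*(-6))*(W(-2) - 103) - (-14496 - 4101) = (9*(-6))*((8 + (-2)² - 3*(-2)) - 103) - (-14496 - 4101) = -54*((8 + 4 + 6) - 103) - 1*(-18597) = -54*(18 - 103) + 18597 = -54*(-85) + 18597 = 4590 + 18597 = 23187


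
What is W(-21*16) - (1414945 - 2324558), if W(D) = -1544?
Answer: 908069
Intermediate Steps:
W(-21*16) - (1414945 - 2324558) = -1544 - (1414945 - 2324558) = -1544 - 1*(-909613) = -1544 + 909613 = 908069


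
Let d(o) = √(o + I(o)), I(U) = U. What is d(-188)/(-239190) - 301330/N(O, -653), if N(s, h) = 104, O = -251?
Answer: -150665/52 - I*√94/119595 ≈ -2897.4 - 8.1068e-5*I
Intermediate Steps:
d(o) = √2*√o (d(o) = √(o + o) = √(2*o) = √2*√o)
d(-188)/(-239190) - 301330/N(O, -653) = (√2*√(-188))/(-239190) - 301330/104 = (√2*(2*I*√47))*(-1/239190) - 301330*1/104 = (2*I*√94)*(-1/239190) - 150665/52 = -I*√94/119595 - 150665/52 = -150665/52 - I*√94/119595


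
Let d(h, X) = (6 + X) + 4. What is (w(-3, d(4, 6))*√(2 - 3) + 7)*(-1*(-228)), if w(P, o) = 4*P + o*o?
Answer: 1596 + 55632*I ≈ 1596.0 + 55632.0*I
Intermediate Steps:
d(h, X) = 10 + X
w(P, o) = o² + 4*P (w(P, o) = 4*P + o² = o² + 4*P)
(w(-3, d(4, 6))*√(2 - 3) + 7)*(-1*(-228)) = (((10 + 6)² + 4*(-3))*√(2 - 3) + 7)*(-1*(-228)) = ((16² - 12)*√(-1) + 7)*228 = ((256 - 12)*I + 7)*228 = (244*I + 7)*228 = (7 + 244*I)*228 = 1596 + 55632*I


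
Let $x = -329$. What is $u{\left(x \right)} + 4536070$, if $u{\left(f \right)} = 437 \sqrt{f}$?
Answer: $4536070 + 437 i \sqrt{329} \approx 4.5361 \cdot 10^{6} + 7926.5 i$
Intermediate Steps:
$u{\left(x \right)} + 4536070 = 437 \sqrt{-329} + 4536070 = 437 i \sqrt{329} + 4536070 = 4536070 + 437 i \sqrt{329}$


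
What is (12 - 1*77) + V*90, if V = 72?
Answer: 6415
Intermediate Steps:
(12 - 1*77) + V*90 = (12 - 1*77) + 72*90 = (12 - 77) + 6480 = -65 + 6480 = 6415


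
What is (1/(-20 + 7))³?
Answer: -1/2197 ≈ -0.00045517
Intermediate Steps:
(1/(-20 + 7))³ = (1/(-13))³ = (-1/13)³ = -1/2197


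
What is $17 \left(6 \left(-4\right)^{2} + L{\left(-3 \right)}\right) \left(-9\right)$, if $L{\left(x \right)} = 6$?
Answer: $-15606$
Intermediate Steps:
$17 \left(6 \left(-4\right)^{2} + L{\left(-3 \right)}\right) \left(-9\right) = 17 \left(6 \left(-4\right)^{2} + 6\right) \left(-9\right) = 17 \left(6 \cdot 16 + 6\right) \left(-9\right) = 17 \left(96 + 6\right) \left(-9\right) = 17 \cdot 102 \left(-9\right) = 1734 \left(-9\right) = -15606$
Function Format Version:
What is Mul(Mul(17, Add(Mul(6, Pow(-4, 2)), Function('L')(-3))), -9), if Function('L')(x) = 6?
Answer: -15606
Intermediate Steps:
Mul(Mul(17, Add(Mul(6, Pow(-4, 2)), Function('L')(-3))), -9) = Mul(Mul(17, Add(Mul(6, Pow(-4, 2)), 6)), -9) = Mul(Mul(17, Add(Mul(6, 16), 6)), -9) = Mul(Mul(17, Add(96, 6)), -9) = Mul(Mul(17, 102), -9) = Mul(1734, -9) = -15606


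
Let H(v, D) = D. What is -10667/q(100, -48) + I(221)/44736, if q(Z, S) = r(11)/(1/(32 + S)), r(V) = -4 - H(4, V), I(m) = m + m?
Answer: -4969717/111840 ≈ -44.436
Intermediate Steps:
I(m) = 2*m
r(V) = -4 - V
q(Z, S) = -480 - 15*S (q(Z, S) = (-4 - 1*11)/(1/(32 + S)) = (-4 - 11)*(32 + S) = -15*(32 + S) = -480 - 15*S)
-10667/q(100, -48) + I(221)/44736 = -10667/(-480 - 15*(-48)) + (2*221)/44736 = -10667/(-480 + 720) + 442*(1/44736) = -10667/240 + 221/22368 = -4969717/111840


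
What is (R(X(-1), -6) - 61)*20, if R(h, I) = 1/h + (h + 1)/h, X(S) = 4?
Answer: -1190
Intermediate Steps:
R(h, I) = 1/h + (1 + h)/h
(R(X(-1), -6) - 61)*20 = ((2 + 4)/4 - 61)*20 = ((¼)*6 - 61)*20 = (3/2 - 61)*20 = -119/2*20 = -1190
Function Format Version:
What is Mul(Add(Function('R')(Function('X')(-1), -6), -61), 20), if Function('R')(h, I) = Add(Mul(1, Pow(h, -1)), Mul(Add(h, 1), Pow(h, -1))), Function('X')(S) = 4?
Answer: -1190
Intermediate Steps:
Function('R')(h, I) = Add(Pow(h, -1), Mul(Pow(h, -1), Add(1, h))) (Function('R')(h, I) = Add(Pow(h, -1), Mul(Add(1, h), Pow(h, -1))) = Add(Pow(h, -1), Mul(Pow(h, -1), Add(1, h))))
Mul(Add(Function('R')(Function('X')(-1), -6), -61), 20) = Mul(Add(Mul(Pow(4, -1), Add(2, 4)), -61), 20) = Mul(Add(Mul(Rational(1, 4), 6), -61), 20) = Mul(Add(Rational(3, 2), -61), 20) = Mul(Rational(-119, 2), 20) = -1190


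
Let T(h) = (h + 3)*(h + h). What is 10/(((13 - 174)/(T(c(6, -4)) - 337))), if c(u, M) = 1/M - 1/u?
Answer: 122095/5796 ≈ 21.065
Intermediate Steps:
c(u, M) = 1/M - 1/u
T(h) = 2*h*(3 + h) (T(h) = (3 + h)*(2*h) = 2*h*(3 + h))
10/(((13 - 174)/(T(c(6, -4)) - 337))) = 10/(((13 - 174)/(2*((6 - 1*(-4))/(-4*6))*(3 + (6 - 1*(-4))/(-4*6)) - 337))) = 10/((-161/(2*(-1/4*1/6*(6 + 4))*(3 - 1/4*1/6*(6 + 4)) - 337))) = 10/((-161/(2*(-1/4*1/6*10)*(3 - 1/4*1/6*10) - 337))) = 10/((-161/(2*(-5/12)*(3 - 5/12) - 337))) = 10/((-161/(2*(-5/12)*(31/12) - 337))) = 10/((-161/(-155/72 - 337))) = 10/((-161/(-24419/72))) = 10/((-161*(-72/24419))) = 10/(11592/24419) = 10*(24419/11592) = 122095/5796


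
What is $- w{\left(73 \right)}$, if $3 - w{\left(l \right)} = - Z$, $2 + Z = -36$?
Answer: $35$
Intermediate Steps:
$Z = -38$ ($Z = -2 - 36 = -38$)
$w{\left(l \right)} = -35$ ($w{\left(l \right)} = 3 - \left(-1\right) \left(-38\right) = 3 - 38 = -35$)
$- w{\left(73 \right)} = \left(-1\right) \left(-35\right) = 35$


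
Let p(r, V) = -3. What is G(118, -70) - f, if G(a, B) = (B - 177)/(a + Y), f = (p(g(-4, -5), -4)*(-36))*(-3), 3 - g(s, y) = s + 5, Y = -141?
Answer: 7699/23 ≈ 334.74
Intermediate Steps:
g(s, y) = -2 - s (g(s, y) = 3 - (s + 5) = 3 - (5 + s) = 3 + (-5 - s) = -2 - s)
f = -324 (f = -3*(-36)*(-3) = 108*(-3) = -324)
G(a, B) = (-177 + B)/(-141 + a) (G(a, B) = (B - 177)/(a - 141) = (-177 + B)/(-141 + a))
G(118, -70) - f = (-177 - 70)/(-141 + 118) - 1*(-324) = -247/(-23) + 324 = -1/23*(-247) + 324 = 247/23 + 324 = 7699/23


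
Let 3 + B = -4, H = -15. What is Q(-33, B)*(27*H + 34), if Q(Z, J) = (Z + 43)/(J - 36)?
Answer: 3710/43 ≈ 86.279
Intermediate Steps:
B = -7 (B = -3 - 4 = -7)
Q(Z, J) = (43 + Z)/(-36 + J)
Q(-33, B)*(27*H + 34) = ((43 - 33)/(-36 - 7))*(27*(-15) + 34) = (10/(-43))*(-405 + 34) = -1/43*10*(-371) = -10/43*(-371) = 3710/43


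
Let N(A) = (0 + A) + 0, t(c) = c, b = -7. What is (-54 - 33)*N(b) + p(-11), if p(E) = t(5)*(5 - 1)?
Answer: 629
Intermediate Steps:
N(A) = A (N(A) = A + 0 = A)
p(E) = 20 (p(E) = 5*(5 - 1) = 5*4 = 20)
(-54 - 33)*N(b) + p(-11) = (-54 - 33)*(-7) + 20 = -87*(-7) + 20 = 609 + 20 = 629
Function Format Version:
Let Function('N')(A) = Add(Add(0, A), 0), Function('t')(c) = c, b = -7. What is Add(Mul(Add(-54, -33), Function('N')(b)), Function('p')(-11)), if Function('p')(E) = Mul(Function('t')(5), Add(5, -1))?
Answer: 629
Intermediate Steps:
Function('N')(A) = A (Function('N')(A) = Add(A, 0) = A)
Function('p')(E) = 20 (Function('p')(E) = Mul(5, Add(5, -1)) = Mul(5, 4) = 20)
Add(Mul(Add(-54, -33), Function('N')(b)), Function('p')(-11)) = Add(Mul(Add(-54, -33), -7), 20) = Add(Mul(-87, -7), 20) = Add(609, 20) = 629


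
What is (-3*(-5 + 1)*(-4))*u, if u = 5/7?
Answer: -240/7 ≈ -34.286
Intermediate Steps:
u = 5/7 (u = 5*(⅐) = 5/7 ≈ 0.71429)
(-3*(-5 + 1)*(-4))*u = -3*(-5 + 1)*(-4)*(5/7) = -(-12)*(-4)*(5/7) = -3*16*(5/7) = -48*5/7 = -240/7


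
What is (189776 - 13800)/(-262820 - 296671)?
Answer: -175976/559491 ≈ -0.31453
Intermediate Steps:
(189776 - 13800)/(-262820 - 296671) = 175976/(-559491) = 175976*(-1/559491) = -175976/559491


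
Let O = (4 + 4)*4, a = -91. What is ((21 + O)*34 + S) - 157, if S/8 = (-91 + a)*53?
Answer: -75523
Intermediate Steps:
O = 32 (O = 8*4 = 32)
S = -77168 (S = 8*((-91 - 91)*53) = 8*(-182*53) = 8*(-9646) = -77168)
((21 + O)*34 + S) - 157 = ((21 + 32)*34 - 77168) - 157 = (53*34 - 77168) - 157 = (1802 - 77168) - 157 = -75366 - 157 = -75523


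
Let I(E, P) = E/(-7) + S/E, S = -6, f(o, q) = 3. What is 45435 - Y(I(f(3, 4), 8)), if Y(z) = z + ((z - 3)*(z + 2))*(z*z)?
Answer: 109062320/2401 ≈ 45424.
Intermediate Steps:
I(E, P) = -6/E - E/7 (I(E, P) = E/(-7) - 6/E = E*(-⅐) - 6/E = -E/7 - 6/E = -6/E - E/7)
Y(z) = z + z²*(-3 + z)*(2 + z) (Y(z) = z + ((-3 + z)*(2 + z))*z² = z + z²*(-3 + z)*(2 + z))
45435 - Y(I(f(3, 4), 8)) = 45435 - (-6/3 - ⅐*3)*(1 + (-6/3 - ⅐*3)³ - (-6/3 - ⅐*3)² - 6*(-6/3 - ⅐*3)) = 45435 - (-6*⅓ - 3/7)*(1 + (-6*⅓ - 3/7)³ - (-6*⅓ - 3/7)² - 6*(-6*⅓ - 3/7)) = 45435 - (-2 - 3/7)*(1 + (-2 - 3/7)³ - (-2 - 3/7)² - 6*(-2 - 3/7)) = 45435 - (-17)*(1 + (-17/7)³ - (-17/7)² - 6*(-17/7))/7 = 45435 - (-17)*(1 - 4913/343 - 1*289/49 + 102/7)/7 = 45435 - (-17)*(1 - 4913/343 - 289/49 + 102/7)/7 = 45435 - (-17)*(-1595)/(7*343) = 45435 - 1*27115/2401 = 45435 - 27115/2401 = 109062320/2401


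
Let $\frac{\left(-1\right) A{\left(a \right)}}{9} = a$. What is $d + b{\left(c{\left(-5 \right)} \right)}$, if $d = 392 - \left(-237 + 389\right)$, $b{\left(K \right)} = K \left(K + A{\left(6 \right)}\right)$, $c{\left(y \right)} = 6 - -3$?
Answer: $-165$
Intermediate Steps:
$A{\left(a \right)} = - 9 a$
$c{\left(y \right)} = 9$ ($c{\left(y \right)} = 6 + 3 = 9$)
$b{\left(K \right)} = K \left(-54 + K\right)$ ($b{\left(K \right)} = K \left(K - 54\right) = K \left(-54 + K\right)$)
$d = 240$ ($d = 392 - 152 = 240$)
$d + b{\left(c{\left(-5 \right)} \right)} = 240 + 9 \left(-54 + 9\right) = 240 + 9 \left(-45\right) = 240 - 405 = -165$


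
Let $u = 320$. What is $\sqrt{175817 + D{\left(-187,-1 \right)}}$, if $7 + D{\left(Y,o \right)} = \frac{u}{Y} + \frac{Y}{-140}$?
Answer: $\frac{\sqrt{30124645117105}}{13090} \approx 419.3$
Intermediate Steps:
$D{\left(Y,o \right)} = -7 + \frac{320}{Y} - \frac{Y}{140}$ ($D{\left(Y,o \right)} = -7 + \left(\frac{320}{Y} + \frac{Y}{-140}\right) = -7 + \left(\frac{320}{Y} + Y \left(- \frac{1}{140}\right)\right) = -7 - \left(- \frac{320}{Y} + \frac{Y}{140}\right) = -7 + \frac{320}{Y} - \frac{Y}{140}$)
$\sqrt{175817 + D{\left(-187,-1 \right)}} = \sqrt{175817 - \left(\frac{793}{140} + \frac{320}{187}\right)} = \sqrt{175817 + \left(-7 + 320 \left(- \frac{1}{187}\right) + \frac{187}{140}\right)} = \sqrt{175817 - \frac{193091}{26180}} = \sqrt{\frac{4602695969}{26180}} = \frac{\sqrt{30124645117105}}{13090}$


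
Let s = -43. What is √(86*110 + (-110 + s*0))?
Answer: 5*√374 ≈ 96.695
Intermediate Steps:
√(86*110 + (-110 + s*0)) = √(86*110 + (-110 - 43*0)) = √(9460 + (-110 + 0)) = √(9460 - 110) = √9350 = 5*√374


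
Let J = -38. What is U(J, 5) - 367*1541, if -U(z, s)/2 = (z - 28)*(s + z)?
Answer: -569903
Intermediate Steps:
U(z, s) = -2*(-28 + z)*(s + z) (U(z, s) = -2*(z - 28)*(s + z) = -2*(-28 + z)*(s + z))
U(J, 5) - 367*1541 = (-2*(-38)**2 + 56*5 + 56*(-38) - 2*5*(-38)) - 367*1541 = (-2*1444 + 280 - 2128 + 380) - 565547 = (-2888 + 280 - 2128 + 380) - 565547 = -4356 - 565547 = -569903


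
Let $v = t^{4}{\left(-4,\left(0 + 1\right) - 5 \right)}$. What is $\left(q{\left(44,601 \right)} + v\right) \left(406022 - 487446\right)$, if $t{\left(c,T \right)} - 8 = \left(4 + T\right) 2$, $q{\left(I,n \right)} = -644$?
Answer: $-281075648$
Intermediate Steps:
$t{\left(c,T \right)} = 16 + 2 T$ ($t{\left(c,T \right)} = 8 + \left(4 + T\right) 2 = 8 + \left(8 + 2 T\right) = 16 + 2 T$)
$v = 4096$ ($v = \left(16 + 2 \left(\left(0 + 1\right) - 5\right)\right)^{4} = \left(16 + 2 \left(1 - 5\right)\right)^{4} = \left(16 + 2 \left(-4\right)\right)^{4} = \left(16 - 8\right)^{4} = 8^{4} = 4096$)
$\left(q{\left(44,601 \right)} + v\right) \left(406022 - 487446\right) = \left(-644 + 4096\right) \left(406022 - 487446\right) = 3452 \left(-81424\right) = -281075648$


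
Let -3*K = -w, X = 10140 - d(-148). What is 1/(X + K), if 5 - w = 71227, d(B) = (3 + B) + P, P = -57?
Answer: -3/40196 ≈ -7.4634e-5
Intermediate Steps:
d(B) = -54 + B (d(B) = (3 + B) - 57 = -54 + B)
w = -71222 (w = 5 - 1*71227 = 5 - 71227 = -71222)
X = 10342 (X = 10140 - (-54 - 148) = 10140 - 1*(-202) = 10140 + 202 = 10342)
K = -71222/3 (K = -(-1)*(-71222)/3 = -⅓*71222 = -71222/3 ≈ -23741.)
1/(X + K) = 1/(10342 - 71222/3) = 1/(-40196/3) = -3/40196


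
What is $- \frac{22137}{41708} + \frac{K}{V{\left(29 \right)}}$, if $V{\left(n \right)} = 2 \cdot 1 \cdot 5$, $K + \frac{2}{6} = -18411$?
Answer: $- \frac{1152181891}{625620} \approx -1841.7$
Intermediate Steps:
$K = - \frac{55234}{3}$ ($K = - \frac{1}{3} - 18411 = - \frac{55234}{3} \approx -18411.0$)
$V{\left(n \right)} = 10$ ($V{\left(n \right)} = 2 \cdot 5 = 10$)
$- \frac{22137}{41708} + \frac{K}{V{\left(29 \right)}} = - \frac{22137}{41708} - \frac{55234}{3 \cdot 10} = \left(-22137\right) \frac{1}{41708} - \frac{27617}{15} = - \frac{22137}{41708} - \frac{27617}{15} = - \frac{1152181891}{625620}$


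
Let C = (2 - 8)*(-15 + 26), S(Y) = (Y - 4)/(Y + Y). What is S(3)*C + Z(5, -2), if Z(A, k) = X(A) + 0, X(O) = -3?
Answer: 8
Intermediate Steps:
S(Y) = (-4 + Y)/(2*Y) (S(Y) = (-4 + Y)/((2*Y)) = (-4 + Y)*(1/(2*Y)) = (-4 + Y)/(2*Y))
C = -66 (C = -6*11 = -66)
Z(A, k) = -3 (Z(A, k) = -3 + 0 = -3)
S(3)*C + Z(5, -2) = ((½)*(-4 + 3)/3)*(-66) - 3 = ((½)*(⅓)*(-1))*(-66) - 3 = -⅙*(-66) - 3 = 11 - 3 = 8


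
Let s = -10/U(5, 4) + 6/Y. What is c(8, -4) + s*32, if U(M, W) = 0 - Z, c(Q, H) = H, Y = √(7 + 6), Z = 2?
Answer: 156 + 192*√13/13 ≈ 209.25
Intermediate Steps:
Y = √13 ≈ 3.6056
U(M, W) = -2 (U(M, W) = 0 - 1*2 = 0 - 2 = -2)
s = 5 + 6*√13/13 (s = -10/(-2) + 6/(√13) = -10*(-½) + 6*(√13/13) = 5 + 6*√13/13 ≈ 6.6641)
c(8, -4) + s*32 = -4 + (5 + 6*√13/13)*32 = -4 + (160 + 192*√13/13) = 156 + 192*√13/13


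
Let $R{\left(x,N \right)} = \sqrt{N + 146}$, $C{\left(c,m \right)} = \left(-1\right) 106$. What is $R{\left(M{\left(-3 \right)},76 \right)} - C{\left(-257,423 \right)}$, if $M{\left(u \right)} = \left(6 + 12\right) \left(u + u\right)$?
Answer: $106 + \sqrt{222} \approx 120.9$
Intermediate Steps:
$C{\left(c,m \right)} = -106$
$M{\left(u \right)} = 36 u$ ($M{\left(u \right)} = 18 \cdot 2 u = 36 u$)
$R{\left(x,N \right)} = \sqrt{146 + N}$
$R{\left(M{\left(-3 \right)},76 \right)} - C{\left(-257,423 \right)} = \sqrt{146 + 76} - -106 = \sqrt{222} + 106 = 106 + \sqrt{222}$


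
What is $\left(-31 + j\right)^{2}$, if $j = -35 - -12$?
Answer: $2916$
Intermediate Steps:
$j = -23$ ($j = -35 + 12 = -23$)
$\left(-31 + j\right)^{2} = \left(-31 - 23\right)^{2} = \left(-54\right)^{2} = 2916$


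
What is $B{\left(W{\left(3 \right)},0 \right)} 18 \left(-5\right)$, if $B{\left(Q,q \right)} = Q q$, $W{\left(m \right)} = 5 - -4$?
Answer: $0$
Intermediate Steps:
$W{\left(m \right)} = 9$ ($W{\left(m \right)} = 5 + 4 = 9$)
$B{\left(W{\left(3 \right)},0 \right)} 18 \left(-5\right) = 9 \cdot 0 \cdot 18 \left(-5\right) = 0 \cdot 18 \left(-5\right) = 0 \left(-5\right) = 0$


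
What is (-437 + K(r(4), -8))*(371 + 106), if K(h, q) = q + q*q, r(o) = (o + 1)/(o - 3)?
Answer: -181737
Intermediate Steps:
r(o) = (1 + o)/(-3 + o)
K(h, q) = q + q**2
(-437 + K(r(4), -8))*(371 + 106) = (-437 - 8*(1 - 8))*(371 + 106) = (-437 - 8*(-7))*477 = (-437 + 56)*477 = -381*477 = -181737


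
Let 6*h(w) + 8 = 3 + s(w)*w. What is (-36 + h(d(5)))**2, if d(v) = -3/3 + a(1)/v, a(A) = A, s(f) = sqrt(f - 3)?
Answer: 6104821/4500 + 442*I*sqrt(95)/225 ≈ 1356.6 + 19.147*I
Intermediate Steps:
s(f) = sqrt(-3 + f)
d(v) = -1 + 1/v (d(v) = -3/3 + 1/v = -3*1/3 + 1/v = -1 + 1/v)
h(w) = -5/6 + w*sqrt(-3 + w)/6 (h(w) = -4/3 + (3 + sqrt(-3 + w)*w)/6 = -4/3 + (3 + w*sqrt(-3 + w))/6 = -4/3 + (1/2 + w*sqrt(-3 + w)/6) = -5/6 + w*sqrt(-3 + w)/6)
(-36 + h(d(5)))**2 = (-36 + (-5/6 + ((1 - 1*5)/5)*sqrt(-3 + (1 - 1*5)/5)/6))**2 = (-36 + (-5/6 + ((1 - 5)/5)*sqrt(-3 + (1 - 5)/5)/6))**2 = (-36 + (-5/6 + ((1/5)*(-4))*sqrt(-3 + (1/5)*(-4))/6))**2 = (-36 + (-5/6 + (1/6)*(-4/5)*sqrt(-3 - 4/5)))**2 = (-36 + (-5/6 + (1/6)*(-4/5)*sqrt(-19/5)))**2 = (-36 + (-5/6 + (1/6)*(-4/5)*(I*sqrt(95)/5)))**2 = (-36 + (-5/6 - 2*I*sqrt(95)/75))**2 = (-221/6 - 2*I*sqrt(95)/75)**2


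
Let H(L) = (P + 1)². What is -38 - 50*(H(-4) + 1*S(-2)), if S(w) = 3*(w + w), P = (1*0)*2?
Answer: 512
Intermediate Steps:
P = 0 (P = 0*2 = 0)
H(L) = 1 (H(L) = (0 + 1)² = 1² = 1)
S(w) = 6*w (S(w) = 3*(2*w) = 6*w)
-38 - 50*(H(-4) + 1*S(-2)) = -38 - 50*(1 + 1*(6*(-2))) = -38 - 50*(1 + 1*(-12)) = -38 - 50*(1 - 12) = -38 - 50*(-11) = -38 + 550 = 512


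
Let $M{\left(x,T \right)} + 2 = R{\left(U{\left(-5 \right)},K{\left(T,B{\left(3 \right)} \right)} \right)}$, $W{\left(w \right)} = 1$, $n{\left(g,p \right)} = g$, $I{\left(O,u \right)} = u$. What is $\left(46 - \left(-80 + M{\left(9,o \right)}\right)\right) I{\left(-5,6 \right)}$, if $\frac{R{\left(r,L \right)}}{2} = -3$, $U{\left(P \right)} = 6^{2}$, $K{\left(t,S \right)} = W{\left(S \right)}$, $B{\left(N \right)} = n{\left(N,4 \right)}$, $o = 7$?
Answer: $804$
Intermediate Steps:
$B{\left(N \right)} = N$
$K{\left(t,S \right)} = 1$
$U{\left(P \right)} = 36$
$R{\left(r,L \right)} = -6$ ($R{\left(r,L \right)} = 2 \left(-3\right) = -6$)
$M{\left(x,T \right)} = -8$ ($M{\left(x,T \right)} = -2 - 6 = -8$)
$\left(46 - \left(-80 + M{\left(9,o \right)}\right)\right) I{\left(-5,6 \right)} = \left(46 + \left(80 - -8\right)\right) 6 = \left(46 + \left(80 + 8\right)\right) 6 = \left(46 + 88\right) 6 = 134 \cdot 6 = 804$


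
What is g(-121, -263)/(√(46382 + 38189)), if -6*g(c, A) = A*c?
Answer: -31823*√84571/507426 ≈ -18.238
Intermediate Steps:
g(c, A) = -A*c/6
g(-121, -263)/(√(46382 + 38189)) = (-⅙*(-263)*(-121))/(√(46382 + 38189)) = -31823*√84571/84571/6 = -31823*√84571/507426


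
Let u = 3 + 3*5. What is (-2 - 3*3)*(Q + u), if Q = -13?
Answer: -55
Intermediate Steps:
u = 18 (u = 3 + 15 = 18)
(-2 - 3*3)*(Q + u) = (-2 - 3*3)*(-13 + 18) = (-2 - 9)*5 = -11*5 = -55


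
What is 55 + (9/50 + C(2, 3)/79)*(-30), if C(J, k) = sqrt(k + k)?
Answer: 248/5 - 30*sqrt(6)/79 ≈ 48.670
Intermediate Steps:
C(J, k) = sqrt(2)*sqrt(k) (C(J, k) = sqrt(2*k) = sqrt(2)*sqrt(k))
55 + (9/50 + C(2, 3)/79)*(-30) = 55 + (9/50 + (sqrt(2)*sqrt(3))/79)*(-30) = 55 + (9*(1/50) + sqrt(6)*(1/79))*(-30) = 55 + (9/50 + sqrt(6)/79)*(-30) = 55 + (-27/5 - 30*sqrt(6)/79) = 248/5 - 30*sqrt(6)/79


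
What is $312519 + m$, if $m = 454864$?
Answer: $767383$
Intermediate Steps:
$312519 + m = 312519 + 454864 = 767383$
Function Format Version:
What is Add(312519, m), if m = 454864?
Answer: 767383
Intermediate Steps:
Add(312519, m) = Add(312519, 454864) = 767383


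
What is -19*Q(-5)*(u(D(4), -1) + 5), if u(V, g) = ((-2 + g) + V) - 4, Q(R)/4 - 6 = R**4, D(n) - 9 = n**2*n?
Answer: -3404876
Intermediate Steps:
D(n) = 9 + n**3 (D(n) = 9 + n**2*n = 9 + n**3)
Q(R) = 24 + 4*R**4
u(V, g) = -6 + V + g (u(V, g) = (-2 + V + g) - 4 = -6 + V + g)
-19*Q(-5)*(u(D(4), -1) + 5) = -19*(24 + 4*(-5)**4)*((-6 + (9 + 4**3) - 1) + 5) = -19*(24 + 4*625)*((-6 + (9 + 64) - 1) + 5) = -19*(24 + 2500)*((-6 + 73 - 1) + 5) = -47956*(66 + 5) = -47956*71 = -19*179204 = -3404876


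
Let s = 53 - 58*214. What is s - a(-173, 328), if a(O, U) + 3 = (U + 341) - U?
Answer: -12697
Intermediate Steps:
s = -12359 (s = 53 - 12412 = -12359)
a(O, U) = 338 (a(O, U) = -3 + ((U + 341) - U) = -3 + ((341 + U) - U) = -3 + 341 = 338)
s - a(-173, 328) = -12359 - 1*338 = -12359 - 338 = -12697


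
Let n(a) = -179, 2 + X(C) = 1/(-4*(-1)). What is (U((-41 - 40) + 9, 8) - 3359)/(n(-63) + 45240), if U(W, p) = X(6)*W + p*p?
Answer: -3169/45061 ≈ -0.070327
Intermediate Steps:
X(C) = -7/4 (X(C) = -2 + 1/(-4*(-1)) = -2 + 1/4 = -7/4)
U(W, p) = p**2 - 7*W/4 (U(W, p) = -7*W/4 + p*p = -7*W/4 + p**2 = p**2 - 7*W/4)
(U((-41 - 40) + 9, 8) - 3359)/(n(-63) + 45240) = ((8**2 - 7*((-41 - 40) + 9)/4) - 3359)/(-179 + 45240) = ((64 - 7*(-81 + 9)/4) - 3359)/45061 = ((64 - 7/4*(-72)) - 3359)*(1/45061) = ((64 + 126) - 3359)*(1/45061) = (190 - 3359)*(1/45061) = -3169*1/45061 = -3169/45061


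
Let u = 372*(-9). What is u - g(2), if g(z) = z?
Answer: -3350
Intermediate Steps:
u = -3348
u - g(2) = -3348 - 1*2 = -3348 - 2 = -3350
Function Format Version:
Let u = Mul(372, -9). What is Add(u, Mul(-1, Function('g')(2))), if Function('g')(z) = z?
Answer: -3350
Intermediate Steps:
u = -3348
Add(u, Mul(-1, Function('g')(2))) = Add(-3348, Mul(-1, 2)) = Add(-3348, -2) = -3350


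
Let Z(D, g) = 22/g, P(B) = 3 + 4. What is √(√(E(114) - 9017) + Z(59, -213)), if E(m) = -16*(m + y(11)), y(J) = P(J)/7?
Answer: √(-4686 + 45369*I*√10857)/213 ≈ 7.2143 + 7.2215*I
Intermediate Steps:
P(B) = 7
y(J) = 1 (y(J) = 7/7 = 7*(⅐) = 1)
E(m) = -16 - 16*m (E(m) = -16*(m + 1) = -16*(1 + m) = -16 - 16*m)
√(√(E(114) - 9017) + Z(59, -213)) = √(√((-16 - 16*114) - 9017) + 22/(-213)) = √(√((-16 - 1824) - 9017) + 22*(-1/213)) = √(√(-1840 - 9017) - 22/213) = √(√(-10857) - 22/213) = √(I*√10857 - 22/213) = √(-22/213 + I*√10857)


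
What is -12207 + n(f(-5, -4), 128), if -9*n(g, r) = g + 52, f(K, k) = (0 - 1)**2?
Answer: -109916/9 ≈ -12213.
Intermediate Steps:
f(K, k) = 1 (f(K, k) = (-1)**2 = 1)
n(g, r) = -52/9 - g/9 (n(g, r) = -(g + 52)/9 = -(52 + g)/9 = -52/9 - g/9)
-12207 + n(f(-5, -4), 128) = -12207 + (-52/9 - 1/9*1) = -12207 + (-52/9 - 1/9) = -12207 - 53/9 = -109916/9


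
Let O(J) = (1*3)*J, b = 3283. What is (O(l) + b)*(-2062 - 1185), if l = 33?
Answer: -10981354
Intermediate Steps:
O(J) = 3*J
(O(l) + b)*(-2062 - 1185) = (3*33 + 3283)*(-2062 - 1185) = (99 + 3283)*(-3247) = 3382*(-3247) = -10981354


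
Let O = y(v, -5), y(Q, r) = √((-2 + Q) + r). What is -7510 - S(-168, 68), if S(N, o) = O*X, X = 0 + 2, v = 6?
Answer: -7510 - 2*I ≈ -7510.0 - 2.0*I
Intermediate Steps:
y(Q, r) = √(-2 + Q + r)
X = 2
O = I (O = √(-2 + 6 - 5) = √(-1) = I ≈ 1.0*I)
S(N, o) = 2*I (S(N, o) = I*2 = 2*I)
-7510 - S(-168, 68) = -7510 - 2*I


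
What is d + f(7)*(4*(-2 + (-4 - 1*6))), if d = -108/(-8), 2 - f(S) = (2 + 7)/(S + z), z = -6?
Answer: 699/2 ≈ 349.50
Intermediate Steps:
f(S) = 2 - 9/(-6 + S) (f(S) = 2 - (2 + 7)/(S - 6) = 2 - 9/(-6 + S))
d = 27/2 (d = -108*(-1)/8 = -9*(-3/2) = 27/2 ≈ 13.500)
d + f(7)*(4*(-2 + (-4 - 1*6))) = 27/2 + ((-21 + 2*7)/(-6 + 7))*(4*(-2 + (-4 - 1*6))) = 27/2 + ((-21 + 14)/1)*(4*(-2 + (-4 - 6))) = 27/2 + (1*(-7))*(4*(-2 - 10)) = 27/2 - 28*(-12) = 27/2 - 7*(-48) = 27/2 + 336 = 699/2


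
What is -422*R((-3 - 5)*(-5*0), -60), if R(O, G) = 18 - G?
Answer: -32916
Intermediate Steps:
-422*R((-3 - 5)*(-5*0), -60) = -422*(18 - 1*(-60)) = -422*(18 + 60) = -422*78 = -32916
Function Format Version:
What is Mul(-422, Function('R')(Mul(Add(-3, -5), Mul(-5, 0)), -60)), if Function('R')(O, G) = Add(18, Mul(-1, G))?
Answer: -32916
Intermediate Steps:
Mul(-422, Function('R')(Mul(Add(-3, -5), Mul(-5, 0)), -60)) = Mul(-422, Add(18, Mul(-1, -60))) = Mul(-422, Add(18, 60)) = Mul(-422, 78) = -32916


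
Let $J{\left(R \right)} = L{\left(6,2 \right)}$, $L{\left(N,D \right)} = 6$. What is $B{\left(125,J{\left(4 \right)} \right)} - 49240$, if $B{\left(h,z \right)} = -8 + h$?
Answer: $-49123$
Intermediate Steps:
$J{\left(R \right)} = 6$
$B{\left(125,J{\left(4 \right)} \right)} - 49240 = \left(-8 + 125\right) - 49240 = 117 - 49240 = -49123$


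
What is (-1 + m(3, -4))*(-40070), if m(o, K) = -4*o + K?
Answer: 681190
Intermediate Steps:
m(o, K) = K - 4*o
(-1 + m(3, -4))*(-40070) = (-1 + (-4 - 4*3))*(-40070) = (-1 + (-4 - 12))*(-40070) = (-1 - 16)*(-40070) = -17*(-40070) = 681190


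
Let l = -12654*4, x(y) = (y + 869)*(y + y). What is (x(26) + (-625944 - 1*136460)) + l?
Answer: -766480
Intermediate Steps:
x(y) = 2*y*(869 + y) (x(y) = (869 + y)*(2*y) = 2*y*(869 + y))
l = -50616
(x(26) + (-625944 - 1*136460)) + l = (2*26*(869 + 26) + (-625944 - 1*136460)) - 50616 = (2*26*895 + (-625944 - 136460)) - 50616 = (46540 - 762404) - 50616 = -715864 - 50616 = -766480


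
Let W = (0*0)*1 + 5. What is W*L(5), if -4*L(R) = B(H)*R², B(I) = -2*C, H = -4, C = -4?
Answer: -250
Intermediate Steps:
B(I) = 8 (B(I) = -2*(-4) = 8)
L(R) = -2*R²
W = 5 (W = 0*1 + 5 = 0 + 5 = 5)
W*L(5) = 5*(-2*5²) = 5*(-2*25) = 5*(-50) = -250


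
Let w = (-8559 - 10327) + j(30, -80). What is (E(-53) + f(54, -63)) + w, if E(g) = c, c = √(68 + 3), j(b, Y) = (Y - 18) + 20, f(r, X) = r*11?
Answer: -18370 + √71 ≈ -18362.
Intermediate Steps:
f(r, X) = 11*r
j(b, Y) = 2 + Y (j(b, Y) = (-18 + Y) + 20 = 2 + Y)
w = -18964 (w = (-8559 - 10327) + (2 - 80) = -18886 - 78 = -18964)
c = √71 ≈ 8.4261
E(g) = √71
(E(-53) + f(54, -63)) + w = (√71 + 11*54) - 18964 = (√71 + 594) - 18964 = (594 + √71) - 18964 = -18370 + √71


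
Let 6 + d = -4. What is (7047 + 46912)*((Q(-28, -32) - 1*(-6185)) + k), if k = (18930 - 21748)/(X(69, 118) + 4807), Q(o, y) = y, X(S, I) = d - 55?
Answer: 787119034486/2371 ≈ 3.3198e+8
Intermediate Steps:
d = -10 (d = -6 - 4 = -10)
X(S, I) = -65 (X(S, I) = -10 - 55 = -65)
k = -1409/2371 (k = (18930 - 21748)/(-65 + 4807) = -2818/4742 = -2818*1/4742 = -1409/2371 ≈ -0.59426)
(7047 + 46912)*((Q(-28, -32) - 1*(-6185)) + k) = (7047 + 46912)*((-32 - 1*(-6185)) - 1409/2371) = 53959*((-32 + 6185) - 1409/2371) = 53959*(6153 - 1409/2371) = 53959*(14587354/2371) = 787119034486/2371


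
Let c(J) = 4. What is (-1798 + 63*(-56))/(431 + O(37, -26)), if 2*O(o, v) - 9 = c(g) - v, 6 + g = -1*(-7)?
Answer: -10652/901 ≈ -11.822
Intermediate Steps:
g = 1 (g = -6 - 1*(-7) = -6 + 7 = 1)
O(o, v) = 13/2 - v/2 (O(o, v) = 9/2 + (4 - v)/2 = 9/2 + (2 - v/2) = 13/2 - v/2)
(-1798 + 63*(-56))/(431 + O(37, -26)) = (-1798 + 63*(-56))/(431 + (13/2 - 1/2*(-26))) = (-1798 - 3528)/(431 + (13/2 + 13)) = -5326/(431 + 39/2) = -5326/901/2 = -5326*2/901 = -10652/901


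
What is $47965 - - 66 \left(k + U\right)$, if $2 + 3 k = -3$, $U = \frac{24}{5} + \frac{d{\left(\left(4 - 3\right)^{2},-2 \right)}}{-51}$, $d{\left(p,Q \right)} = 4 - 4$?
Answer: $\frac{240859}{5} \approx 48172.0$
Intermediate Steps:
$d{\left(p,Q \right)} = 0$ ($d{\left(p,Q \right)} = 4 - 4 = 0$)
$U = \frac{24}{5}$ ($U = \frac{24}{5} + \frac{0}{-51} = 24 \cdot \frac{1}{5} + 0 \left(- \frac{1}{51}\right) = \frac{24}{5} + 0 = \frac{24}{5} \approx 4.8$)
$k = - \frac{5}{3}$ ($k = - \frac{2}{3} + \frac{1}{3} \left(-3\right) = - \frac{2}{3} - 1 = - \frac{5}{3} \approx -1.6667$)
$47965 - - 66 \left(k + U\right) = 47965 - - 66 \left(- \frac{5}{3} + \frac{24}{5}\right) = 47965 - \left(-66\right) \frac{47}{15} = 47965 - - \frac{1034}{5} = 47965 + \frac{1034}{5} = \frac{240859}{5}$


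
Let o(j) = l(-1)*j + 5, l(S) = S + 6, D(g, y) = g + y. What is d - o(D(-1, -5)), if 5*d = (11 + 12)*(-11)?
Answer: -128/5 ≈ -25.600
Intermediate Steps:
l(S) = 6 + S
d = -253/5 (d = ((11 + 12)*(-11))/5 = (23*(-11))/5 = (1/5)*(-253) = -253/5 ≈ -50.600)
o(j) = 5 + 5*j (o(j) = (6 - 1)*j + 5 = 5*j + 5 = 5 + 5*j)
d - o(D(-1, -5)) = -253/5 - (5 + 5*(-1 - 5)) = -253/5 - (5 + 5*(-6)) = -253/5 - (5 - 30) = -253/5 - 1*(-25) = -253/5 + 25 = -128/5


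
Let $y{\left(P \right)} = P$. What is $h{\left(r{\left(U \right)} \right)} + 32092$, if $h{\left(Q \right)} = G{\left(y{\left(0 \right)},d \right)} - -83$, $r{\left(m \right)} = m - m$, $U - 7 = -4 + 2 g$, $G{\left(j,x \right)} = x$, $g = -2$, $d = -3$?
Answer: $32172$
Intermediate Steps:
$U = -1$ ($U = 7 + \left(-4 + 2 \left(-2\right)\right) = 7 - 8 = -1$)
$r{\left(m \right)} = 0$
$h{\left(Q \right)} = 80$ ($h{\left(Q \right)} = -3 - -83 = -3 + 83 = 80$)
$h{\left(r{\left(U \right)} \right)} + 32092 = 80 + 32092 = 32172$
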